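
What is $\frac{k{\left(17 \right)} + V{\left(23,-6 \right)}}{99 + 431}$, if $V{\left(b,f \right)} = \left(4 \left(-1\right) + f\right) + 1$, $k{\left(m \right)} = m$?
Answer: $\frac{4}{265} \approx 0.015094$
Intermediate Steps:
$V{\left(b,f \right)} = -3 + f$ ($V{\left(b,f \right)} = \left(-4 + f\right) + 1 = -3 + f$)
$\frac{k{\left(17 \right)} + V{\left(23,-6 \right)}}{99 + 431} = \frac{17 - 9}{99 + 431} = \frac{17 - 9}{530} = 8 \cdot \frac{1}{530} = \frac{4}{265}$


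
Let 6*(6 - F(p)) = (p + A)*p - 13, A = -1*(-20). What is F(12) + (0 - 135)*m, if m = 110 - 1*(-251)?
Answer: -292745/6 ≈ -48791.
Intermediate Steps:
A = 20
m = 361 (m = 110 + 251 = 361)
F(p) = 49/6 - p*(20 + p)/6 (F(p) = 6 - ((p + 20)*p - 13)/6 = 6 - ((20 + p)*p - 13)/6 = 6 - (p*(20 + p) - 13)/6 = 6 - (-13 + p*(20 + p))/6 = 6 + (13/6 - p*(20 + p)/6) = 49/6 - p*(20 + p)/6)
F(12) + (0 - 135)*m = (49/6 - 10/3*12 - 1/6*12**2) + (0 - 135)*361 = (49/6 - 40 - 1/6*144) - 135*361 = (49/6 - 40 - 24) - 48735 = -335/6 - 48735 = -292745/6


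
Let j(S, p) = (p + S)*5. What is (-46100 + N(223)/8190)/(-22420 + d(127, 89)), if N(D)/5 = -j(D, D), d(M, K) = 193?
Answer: 37757015/18203913 ≈ 2.0741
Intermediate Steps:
j(S, p) = 5*S + 5*p (j(S, p) = (S + p)*5 = 5*S + 5*p)
N(D) = -50*D (N(D) = 5*(-(5*D + 5*D)) = 5*(-10*D) = -50*D)
(-46100 + N(223)/8190)/(-22420 + d(127, 89)) = (-46100 - 50*223/8190)/(-22420 + 193) = (-46100 - 11150*1/8190)/(-22227) = (-46100 - 1115/819)*(-1/22227) = -37757015/819*(-1/22227) = 37757015/18203913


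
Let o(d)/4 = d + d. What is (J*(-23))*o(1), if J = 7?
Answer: -1288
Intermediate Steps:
o(d) = 8*d (o(d) = 4*(d + d) = 4*(2*d) = 8*d)
(J*(-23))*o(1) = (7*(-23))*(8*1) = -161*8 = -1288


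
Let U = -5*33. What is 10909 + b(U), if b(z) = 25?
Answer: 10934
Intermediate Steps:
U = -165
10909 + b(U) = 10909 + 25 = 10934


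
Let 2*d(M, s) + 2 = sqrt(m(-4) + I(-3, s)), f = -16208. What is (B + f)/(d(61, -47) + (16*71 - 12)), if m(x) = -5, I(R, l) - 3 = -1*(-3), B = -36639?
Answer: -105694/2247 ≈ -47.038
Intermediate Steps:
I(R, l) = 6 (I(R, l) = 3 - 1*(-3) = 3 + 3 = 6)
d(M, s) = -1/2 (d(M, s) = -1 + sqrt(-5 + 6)/2 = -1 + sqrt(1)/2 = -1 + (1/2)*1 = -1 + 1/2 = -1/2)
(B + f)/(d(61, -47) + (16*71 - 12)) = (-36639 - 16208)/(-1/2 + (16*71 - 12)) = -52847/(-1/2 + (1136 - 12)) = -52847/(-1/2 + 1124) = -52847/2247/2 = -52847*2/2247 = -105694/2247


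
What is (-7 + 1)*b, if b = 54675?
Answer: -328050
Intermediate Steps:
(-7 + 1)*b = (-7 + 1)*54675 = -6*54675 = -328050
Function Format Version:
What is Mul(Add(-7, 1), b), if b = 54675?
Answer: -328050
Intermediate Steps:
Mul(Add(-7, 1), b) = Mul(Add(-7, 1), 54675) = Mul(-6, 54675) = -328050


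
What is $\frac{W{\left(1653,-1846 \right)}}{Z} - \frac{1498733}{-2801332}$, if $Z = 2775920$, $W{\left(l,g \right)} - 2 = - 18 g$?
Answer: $\frac{106336279293}{194406838136} \approx 0.54698$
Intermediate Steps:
$W{\left(l,g \right)} = 2 - 18 g$
$\frac{W{\left(1653,-1846 \right)}}{Z} - \frac{1498733}{-2801332} = \frac{2 - -33228}{2775920} - \frac{1498733}{-2801332} = \left(2 + 33228\right) \frac{1}{2775920} - - \frac{1498733}{2801332} = 33230 \cdot \frac{1}{2775920} + \frac{1498733}{2801332} = \frac{3323}{277592} + \frac{1498733}{2801332} = \frac{106336279293}{194406838136}$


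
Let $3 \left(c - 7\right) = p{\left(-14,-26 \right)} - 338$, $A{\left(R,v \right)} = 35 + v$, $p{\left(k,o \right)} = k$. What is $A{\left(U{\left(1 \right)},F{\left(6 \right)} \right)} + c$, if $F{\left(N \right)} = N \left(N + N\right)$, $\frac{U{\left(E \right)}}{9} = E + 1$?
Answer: $- \frac{10}{3} \approx -3.3333$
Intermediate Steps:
$U{\left(E \right)} = 9 + 9 E$ ($U{\left(E \right)} = 9 \left(E + 1\right) = 9 \left(1 + E\right) = 9 + 9 E$)
$F{\left(N \right)} = 2 N^{2}$ ($F{\left(N \right)} = N 2 N = 2 N^{2}$)
$c = - \frac{331}{3}$ ($c = 7 + \frac{-14 - 338}{3} = 7 + \frac{1}{3} \left(-352\right) = 7 - \frac{352}{3} = - \frac{331}{3} \approx -110.33$)
$A{\left(U{\left(1 \right)},F{\left(6 \right)} \right)} + c = \left(35 + 2 \cdot 6^{2}\right) - \frac{331}{3} = \left(35 + 2 \cdot 36\right) - \frac{331}{3} = \left(35 + 72\right) - \frac{331}{3} = 107 - \frac{331}{3} = - \frac{10}{3}$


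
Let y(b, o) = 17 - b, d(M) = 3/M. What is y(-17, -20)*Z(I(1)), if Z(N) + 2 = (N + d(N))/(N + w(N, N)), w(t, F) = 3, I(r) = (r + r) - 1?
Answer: -34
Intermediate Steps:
I(r) = -1 + 2*r (I(r) = 2*r - 1 = -1 + 2*r)
Z(N) = -2 + (N + 3/N)/(3 + N) (Z(N) = -2 + (N + 3/N)/(N + 3) = -2 + (N + 3/N)/(3 + N))
y(-17, -20)*Z(I(1)) = (17 - 1*(-17))*((3 - (-1 + 2*1)*(6 + (-1 + 2*1)))/((-1 + 2*1)*(3 + (-1 + 2*1)))) = (17 + 17)*((3 - (-1 + 2)*(6 + (-1 + 2)))/((-1 + 2)*(3 + (-1 + 2)))) = 34*((3 - 1*1*(6 + 1))/(1*(3 + 1))) = 34*(1*(3 - 1*1*7)/4) = 34*(1*(1/4)*(3 - 7)) = 34*(1*(1/4)*(-4)) = 34*(-1) = -34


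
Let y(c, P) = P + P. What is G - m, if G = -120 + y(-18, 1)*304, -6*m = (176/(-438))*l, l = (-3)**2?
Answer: 35580/73 ≈ 487.40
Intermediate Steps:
l = 9
m = 44/73 (m = -176/(-438)*9/6 = -176*(-1/438)*9/6 = -(-44)*9/657 = -1/6*(-264/73) = 44/73 ≈ 0.60274)
y(c, P) = 2*P
G = 488 (G = -120 + (2*1)*304 = -120 + 2*304 = -120 + 608 = 488)
G - m = 488 - 1*44/73 = 488 - 44/73 = 35580/73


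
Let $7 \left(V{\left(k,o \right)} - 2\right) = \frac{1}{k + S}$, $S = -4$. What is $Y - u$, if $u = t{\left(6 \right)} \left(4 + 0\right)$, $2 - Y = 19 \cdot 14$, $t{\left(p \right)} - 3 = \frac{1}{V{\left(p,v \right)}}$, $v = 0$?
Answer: $- \frac{8060}{29} \approx -277.93$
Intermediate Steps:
$V{\left(k,o \right)} = 2 + \frac{1}{7 \left(-4 + k\right)}$ ($V{\left(k,o \right)} = 2 + \frac{1}{7 \left(k - 4\right)} = 2 + \frac{1}{7 \left(-4 + k\right)}$)
$t{\left(p \right)} = 3 + \frac{7 \left(-4 + p\right)}{-55 + 14 p}$ ($t{\left(p \right)} = 3 + \frac{1}{\frac{1}{7} \frac{1}{-4 + p} \left(-55 + 14 p\right)} = 3 + \frac{7 \left(-4 + p\right)}{-55 + 14 p}$)
$Y = -264$ ($Y = 2 - 19 \cdot 14 = 2 - 266 = -264$)
$u = \frac{404}{29}$ ($u = \frac{-193 + 49 \cdot 6}{-55 + 14 \cdot 6} \left(4 + 0\right) = \frac{-193 + 294}{-55 + 84} \cdot 4 = \frac{1}{29} \cdot 101 \cdot 4 = \frac{101}{29} \cdot 4 = \frac{404}{29} \approx 13.931$)
$Y - u = -264 - \frac{404}{29} = - \frac{8060}{29}$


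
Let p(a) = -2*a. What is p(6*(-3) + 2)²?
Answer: 1024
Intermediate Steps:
p(6*(-3) + 2)² = (-2*(6*(-3) + 2))² = (-2*(-18 + 2))² = (-2*(-16))² = 32² = 1024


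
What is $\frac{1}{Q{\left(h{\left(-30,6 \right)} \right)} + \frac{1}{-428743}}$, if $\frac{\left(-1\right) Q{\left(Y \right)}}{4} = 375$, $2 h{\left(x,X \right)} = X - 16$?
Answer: $- \frac{428743}{643114501} \approx -0.00066667$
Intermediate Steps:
$h{\left(x,X \right)} = -8 + \frac{X}{2}$ ($h{\left(x,X \right)} = \frac{X - 16}{2} = \frac{-16 + X}{2} = -8 + \frac{X}{2}$)
$Q{\left(Y \right)} = -1500$ ($Q{\left(Y \right)} = \left(-4\right) 375 = -1500$)
$\frac{1}{Q{\left(h{\left(-30,6 \right)} \right)} + \frac{1}{-428743}} = \frac{1}{-1500 + \frac{1}{-428743}} = \frac{1}{-1500 - \frac{1}{428743}} = \frac{1}{- \frac{643114501}{428743}} = - \frac{428743}{643114501}$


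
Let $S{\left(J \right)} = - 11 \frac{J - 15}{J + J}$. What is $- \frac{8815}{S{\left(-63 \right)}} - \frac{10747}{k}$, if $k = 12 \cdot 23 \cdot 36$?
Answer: $\frac{1837765819}{1420848} \approx 1293.4$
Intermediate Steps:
$S{\left(J \right)} = - \frac{11 \left(-15 + J\right)}{2 J}$ ($S{\left(J \right)} = - 11 \frac{-15 + J}{2 J} = - \frac{11 \left(-15 + J\right)}{2 J}$)
$k = 9936$ ($k = 276 \cdot 36 = 9936$)
$- \frac{8815}{S{\left(-63 \right)}} - \frac{10747}{k} = - \frac{8815}{\frac{11}{2} \frac{1}{-63} \left(15 - -63\right)} - \frac{10747}{9936} = - \frac{8815}{\frac{11}{2} \left(- \frac{1}{63}\right) \left(15 + 63\right)} - \frac{10747}{9936} = - \frac{8815}{\frac{11}{2} \left(- \frac{1}{63}\right) 78} - \frac{10747}{9936} = - \frac{8815}{- \frac{143}{21}} - \frac{10747}{9936} = \left(-8815\right) \left(- \frac{21}{143}\right) - \frac{10747}{9936} = \frac{185115}{143} - \frac{10747}{9936} = \frac{1837765819}{1420848}$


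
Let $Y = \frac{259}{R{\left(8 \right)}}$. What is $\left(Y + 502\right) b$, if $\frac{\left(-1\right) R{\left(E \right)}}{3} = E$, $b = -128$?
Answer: $- \frac{188624}{3} \approx -62875.0$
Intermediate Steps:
$R{\left(E \right)} = - 3 E$
$Y = - \frac{259}{24}$ ($Y = \frac{259}{\left(-3\right) 8} = \frac{259}{-24} = 259 \left(- \frac{1}{24}\right) = - \frac{259}{24} \approx -10.792$)
$\left(Y + 502\right) b = \left(- \frac{259}{24} + 502\right) \left(-128\right) = \frac{11789}{24} \left(-128\right) = - \frac{188624}{3}$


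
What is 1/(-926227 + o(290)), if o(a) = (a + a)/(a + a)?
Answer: -1/926226 ≈ -1.0797e-6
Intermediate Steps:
o(a) = 1 (o(a) = (2*a)/((2*a)) = (2*a)*(1/(2*a)) = 1)
1/(-926227 + o(290)) = 1/(-926227 + 1) = 1/(-926226) = -1/926226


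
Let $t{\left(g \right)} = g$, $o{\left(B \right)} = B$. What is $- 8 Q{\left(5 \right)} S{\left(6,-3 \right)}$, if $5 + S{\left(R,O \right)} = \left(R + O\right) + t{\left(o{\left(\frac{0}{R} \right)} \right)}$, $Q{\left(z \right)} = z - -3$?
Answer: $128$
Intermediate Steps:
$Q{\left(z \right)} = 3 + z$ ($Q{\left(z \right)} = z + 3 = 3 + z$)
$S{\left(R,O \right)} = -5 + O + R$ ($S{\left(R,O \right)} = -5 + \left(\left(R + O\right) + \frac{0}{R}\right) = -5 + \left(\left(O + R\right) + 0\right) = -5 + \left(O + R\right) = -5 + O + R$)
$- 8 Q{\left(5 \right)} S{\left(6,-3 \right)} = - 8 \left(3 + 5\right) \left(-5 - 3 + 6\right) = \left(-8\right) 8 \left(-2\right) = \left(-64\right) \left(-2\right) = 128$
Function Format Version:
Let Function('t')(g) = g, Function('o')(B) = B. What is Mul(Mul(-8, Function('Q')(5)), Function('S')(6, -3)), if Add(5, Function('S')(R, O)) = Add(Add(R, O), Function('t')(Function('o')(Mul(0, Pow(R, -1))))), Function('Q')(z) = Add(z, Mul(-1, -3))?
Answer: 128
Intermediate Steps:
Function('Q')(z) = Add(3, z) (Function('Q')(z) = Add(z, 3) = Add(3, z))
Function('S')(R, O) = Add(-5, O, R) (Function('S')(R, O) = Add(-5, Add(Add(R, O), Mul(0, Pow(R, -1)))) = Add(-5, Add(Add(O, R), 0)) = Add(-5, Add(O, R)) = Add(-5, O, R))
Mul(Mul(-8, Function('Q')(5)), Function('S')(6, -3)) = Mul(Mul(-8, Add(3, 5)), Add(-5, -3, 6)) = Mul(Mul(-8, 8), -2) = Mul(-64, -2) = 128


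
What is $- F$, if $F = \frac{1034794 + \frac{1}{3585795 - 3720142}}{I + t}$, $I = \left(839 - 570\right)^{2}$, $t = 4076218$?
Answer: $- \frac{139021469517}{557349142913} \approx -0.24943$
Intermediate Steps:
$I = 72361$ ($I = 269^{2} = 72361$)
$F = \frac{139021469517}{557349142913}$ ($F = \frac{1034794 + \frac{1}{3585795 - 3720142}}{72361 + 4076218} = \frac{1034794 + \frac{1}{-134347}}{4148579} = \left(1034794 - \frac{1}{134347}\right) \frac{1}{4148579} = \frac{139021469517}{134347} \cdot \frac{1}{4148579} = \frac{139021469517}{557349142913} \approx 0.24943$)
$- F = \left(-1\right) \frac{139021469517}{557349142913} = - \frac{139021469517}{557349142913}$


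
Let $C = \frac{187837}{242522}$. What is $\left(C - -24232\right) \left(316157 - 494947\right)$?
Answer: $- \frac{525372711220695}{121261} \approx -4.3326 \cdot 10^{9}$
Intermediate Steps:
$C = \frac{187837}{242522}$ ($C = 187837 \cdot \frac{1}{242522} = \frac{187837}{242522} \approx 0.77452$)
$\left(C - -24232\right) \left(316157 - 494947\right) = \left(\frac{187837}{242522} - -24232\right) \left(316157 - 494947\right) = \left(\frac{187837}{242522} + 24232\right) \left(-178790\right) = \frac{5876980941}{242522} \left(-178790\right) = - \frac{525372711220695}{121261}$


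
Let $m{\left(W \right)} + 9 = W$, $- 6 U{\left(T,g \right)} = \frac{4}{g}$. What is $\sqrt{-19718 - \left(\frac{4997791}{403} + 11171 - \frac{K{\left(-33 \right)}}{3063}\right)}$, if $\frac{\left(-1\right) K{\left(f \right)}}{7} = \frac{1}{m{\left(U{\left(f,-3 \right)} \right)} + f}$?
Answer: $\frac{i \sqrt{259041615731870854610}}{77355044} \approx 208.06 i$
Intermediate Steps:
$U{\left(T,g \right)} = - \frac{2}{3 g}$ ($U{\left(T,g \right)} = - \frac{4 \frac{1}{g}}{6} = - \frac{2}{3 g}$)
$m{\left(W \right)} = -9 + W$
$K{\left(f \right)} = - \frac{7}{- \frac{79}{9} + f}$ ($K{\left(f \right)} = - \frac{7}{\left(-9 - \frac{2}{3 \left(-3\right)}\right) + f} = - \frac{7}{\left(-9 - - \frac{2}{9}\right) + f} = - \frac{7}{\left(-9 + \frac{2}{9}\right) + f} = - \frac{7}{- \frac{79}{9} + f}$)
$\sqrt{-19718 - \left(\frac{4997791}{403} + 11171 - \frac{K{\left(-33 \right)}}{3063}\right)} = \sqrt{-19718 - \left(\frac{4997791}{403} + 11171 - \frac{\left(-63\right) \frac{1}{-79 + 9 \left(-33\right)}}{3063}\right)} = \sqrt{-19718 - \left(\frac{9499704}{403} - - \frac{63}{-79 - 297} \cdot \frac{1}{3063}\right)} = \sqrt{-19718 - \left(\frac{9499704}{403} - - \frac{63}{-376} \cdot \frac{1}{3063}\right)} = \sqrt{-19718 - \left(\frac{9499704}{403} - \left(-63\right) \left(- \frac{1}{376}\right) \frac{1}{3063}\right)} = \sqrt{-19718 + \left(\left(- \frac{11472}{403} + \frac{63}{376} \cdot \frac{1}{3063}\right) - 23544\right)} = \sqrt{-19718 + \left(\left(- \frac{11472}{403} + \frac{21}{383896}\right) - 23544\right)} = \sqrt{-19718 - \frac{3646898358321}{154710088}} = \sqrt{- \frac{6697471873505}{154710088}} = \frac{i \sqrt{259041615731870854610}}{77355044}$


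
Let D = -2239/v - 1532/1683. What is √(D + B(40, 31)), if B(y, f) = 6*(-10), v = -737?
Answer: I*√81760958873/37587 ≈ 7.6074*I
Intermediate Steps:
B(y, f) = -60
D = 239923/112761 (D = -2239/(-737) - 1532/1683 = -2239*(-1/737) - 1532*1/1683 = 2239/737 - 1532/1683 = 239923/112761 ≈ 2.1277)
√(D + B(40, 31)) = √(239923/112761 - 60) = √(-6525737/112761) = I*√81760958873/37587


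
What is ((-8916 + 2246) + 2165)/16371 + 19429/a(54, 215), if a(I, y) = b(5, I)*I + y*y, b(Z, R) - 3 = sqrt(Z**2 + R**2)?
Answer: 299964540704/2063880233919 - 1049166*sqrt(2941)/2143177813 ≈ 0.11879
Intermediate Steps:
b(Z, R) = 3 + sqrt(R**2 + Z**2) (b(Z, R) = 3 + sqrt(Z**2 + R**2) = 3 + sqrt(R**2 + Z**2))
a(I, y) = y**2 + I*(3 + sqrt(25 + I**2)) (a(I, y) = (3 + sqrt(I**2 + 5**2))*I + y*y = (3 + sqrt(I**2 + 25))*I + y**2 = (3 + sqrt(25 + I**2))*I + y**2 = I*(3 + sqrt(25 + I**2)) + y**2 = y**2 + I*(3 + sqrt(25 + I**2)))
((-8916 + 2246) + 2165)/16371 + 19429/a(54, 215) = ((-8916 + 2246) + 2165)/16371 + 19429/(215**2 + 54*(3 + sqrt(25 + 54**2))) = (-6670 + 2165)*(1/16371) + 19429/(46225 + 54*(3 + sqrt(25 + 2916))) = -4505*1/16371 + 19429/(46225 + 54*(3 + sqrt(2941))) = -265/963 + 19429/(46225 + (162 + 54*sqrt(2941))) = -265/963 + 19429/(46387 + 54*sqrt(2941))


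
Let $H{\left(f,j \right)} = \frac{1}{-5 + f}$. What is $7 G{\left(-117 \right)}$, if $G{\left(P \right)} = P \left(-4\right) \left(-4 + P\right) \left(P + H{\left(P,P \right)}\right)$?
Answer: $\frac{2829276450}{61} \approx 4.6382 \cdot 10^{7}$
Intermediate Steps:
$G{\left(P \right)} = - 4 P \left(-4 + P\right) \left(P + \frac{1}{-5 + P}\right)$ ($G{\left(P \right)} = P \left(-4\right) \left(-4 + P\right) \left(P + \frac{1}{-5 + P}\right) = - 4 P \left(-4 + P\right) \left(P + \frac{1}{-5 + P}\right)$)
$7 G{\left(-117 \right)} = 7 \left(\left(-4\right) \left(-117\right) \frac{1}{-5 - 117} \left(-4 - 117 - 117 \left(-5 - 117\right) \left(-4 - 117\right)\right)\right) = 7 \left(\left(-4\right) \left(-117\right) \frac{1}{-122} \left(-4 - 117 - \left(-14274\right) \left(-121\right)\right)\right) = 7 \left(\left(-4\right) \left(-117\right) \left(- \frac{1}{122}\right) \left(-4 - 117 - 1727154\right)\right) = 7 \left(\left(-4\right) \left(-117\right) \left(- \frac{1}{122}\right) \left(-1727275\right)\right) = 7 \cdot \frac{404182350}{61} = \frac{2829276450}{61}$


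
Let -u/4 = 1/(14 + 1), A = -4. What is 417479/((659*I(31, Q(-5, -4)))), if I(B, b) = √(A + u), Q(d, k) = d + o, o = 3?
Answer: -417479*I*√15/5272 ≈ -306.69*I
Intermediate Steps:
u = -4/15 (u = -4/(14 + 1) = -4/15 ≈ -0.26667)
Q(d, k) = 3 + d (Q(d, k) = d + 3 = 3 + d)
I(B, b) = 8*I*√15/15 (I(B, b) = √(-4 - 4/15) = √(-64/15) = 8*I*√15/15)
417479/((659*I(31, Q(-5, -4)))) = 417479/((659*(8*I*√15/15))) = 417479/((5272*I*√15/15)) = 417479*(-I*√15/5272) = -417479*I*√15/5272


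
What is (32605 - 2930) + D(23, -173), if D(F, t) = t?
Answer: 29502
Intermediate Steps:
(32605 - 2930) + D(23, -173) = (32605 - 2930) - 173 = 29675 - 173 = 29502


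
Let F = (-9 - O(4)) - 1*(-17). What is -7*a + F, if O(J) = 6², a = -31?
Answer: 189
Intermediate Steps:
O(J) = 36
F = -28 (F = (-9 - 1*36) - 1*(-17) = (-9 - 36) + 17 = -45 + 17 = -28)
-7*a + F = -7*(-31) - 28 = 217 - 28 = 189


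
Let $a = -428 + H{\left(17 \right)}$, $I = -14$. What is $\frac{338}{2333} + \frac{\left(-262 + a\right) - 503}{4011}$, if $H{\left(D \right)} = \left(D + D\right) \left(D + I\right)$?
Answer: $- \frac{1189585}{9357663} \approx -0.12712$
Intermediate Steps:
$H{\left(D \right)} = 2 D \left(-14 + D\right)$ ($H{\left(D \right)} = \left(D + D\right) \left(D - 14\right) = 2 D \left(-14 + D\right)$)
$a = -326$ ($a = -428 + 2 \cdot 17 \left(-14 + 17\right) = -428 + 2 \cdot 17 \cdot 3 = -428 + 102 = -326$)
$\frac{338}{2333} + \frac{\left(-262 + a\right) - 503}{4011} = \frac{338}{2333} + \frac{\left(-262 - 326\right) - 503}{4011} = 338 \cdot \frac{1}{2333} + \left(-588 - 503\right) \frac{1}{4011} = \frac{338}{2333} - \frac{1091}{4011} = - \frac{1189585}{9357663}$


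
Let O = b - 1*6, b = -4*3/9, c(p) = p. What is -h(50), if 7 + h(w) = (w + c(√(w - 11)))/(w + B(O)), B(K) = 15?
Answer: 81/13 - √39/65 ≈ 6.1347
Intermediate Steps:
b = -4/3 (b = -12*⅑ = -4/3 ≈ -1.3333)
O = -22/3 (O = -4/3 - 1*6 = -4/3 - 6 = -22/3 ≈ -7.3333)
h(w) = -7 + (w + √(-11 + w))/(15 + w) (h(w) = -7 + (w + √(w - 11))/(w + 15) = -7 + (w + √(-11 + w))/(15 + w))
-h(50) = -(-105 + √(-11 + 50) - 6*50)/(15 + 50) = -(-105 + √39 - 300)/65 = -(-405 + √39)/65 = -(-81/13 + √39/65) = 81/13 - √39/65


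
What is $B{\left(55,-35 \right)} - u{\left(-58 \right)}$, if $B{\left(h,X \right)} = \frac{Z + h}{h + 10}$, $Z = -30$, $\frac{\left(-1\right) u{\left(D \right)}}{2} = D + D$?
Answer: $- \frac{3011}{13} \approx -231.62$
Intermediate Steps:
$u{\left(D \right)} = - 4 D$ ($u{\left(D \right)} = - 2 \left(D + D\right) = - 2 \cdot 2 D = - 4 D$)
$B{\left(h,X \right)} = \frac{-30 + h}{10 + h}$ ($B{\left(h,X \right)} = \frac{-30 + h}{h + 10} = \frac{-30 + h}{10 + h}$)
$B{\left(55,-35 \right)} - u{\left(-58 \right)} = \frac{-30 + 55}{10 + 55} - \left(-4\right) \left(-58\right) = \frac{1}{65} \cdot 25 - 232 = \frac{5}{13} - 232 = - \frac{3011}{13}$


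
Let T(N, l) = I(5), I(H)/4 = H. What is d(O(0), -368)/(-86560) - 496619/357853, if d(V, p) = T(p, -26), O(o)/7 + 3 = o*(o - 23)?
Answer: -2149724885/1548787784 ≈ -1.3880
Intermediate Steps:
I(H) = 4*H
T(N, l) = 20 (T(N, l) = 4*5 = 20)
O(o) = -21 + 7*o*(-23 + o) (O(o) = -21 + 7*(o*(o - 23)) = -21 + 7*(o*(-23 + o)) = -21 + 7*o*(-23 + o))
d(V, p) = 20
d(O(0), -368)/(-86560) - 496619/357853 = 20/(-86560) - 496619/357853 = 20*(-1/86560) - 496619*1/357853 = -1/4328 - 496619/357853 = -2149724885/1548787784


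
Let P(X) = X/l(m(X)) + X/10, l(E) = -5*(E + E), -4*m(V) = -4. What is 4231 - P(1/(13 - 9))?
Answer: 4231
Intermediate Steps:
m(V) = 1 (m(V) = -1/4*(-4) = 1)
l(E) = -10*E
P(X) = 0 (P(X) = X/((-10*1)) + X/10 = X/(-10) + X*(1/10) = X*(-1/10) + X/10 = -X/10 + X/10 = 0)
4231 - P(1/(13 - 9)) = 4231 - 1*0 = 4231 + 0 = 4231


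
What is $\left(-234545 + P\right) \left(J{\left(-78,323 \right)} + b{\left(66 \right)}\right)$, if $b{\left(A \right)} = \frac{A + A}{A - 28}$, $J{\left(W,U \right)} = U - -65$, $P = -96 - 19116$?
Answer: $- \frac{1887444566}{19} \approx -9.9339 \cdot 10^{7}$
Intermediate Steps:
$P = -19212$ ($P = -96 - 19116 = -19212$)
$J{\left(W,U \right)} = 65 + U$ ($J{\left(W,U \right)} = U + 65 = 65 + U$)
$b{\left(A \right)} = \frac{2 A}{-28 + A}$
$\left(-234545 + P\right) \left(J{\left(-78,323 \right)} + b{\left(66 \right)}\right) = \left(-234545 - 19212\right) \left(\left(65 + 323\right) + 2 \cdot 66 \frac{1}{-28 + 66}\right) = - 253757 \left(388 + 2 \cdot 66 \cdot \frac{1}{38}\right) = - 253757 \left(388 + \frac{66}{19}\right) = \left(-253757\right) \frac{7438}{19} = - \frac{1887444566}{19}$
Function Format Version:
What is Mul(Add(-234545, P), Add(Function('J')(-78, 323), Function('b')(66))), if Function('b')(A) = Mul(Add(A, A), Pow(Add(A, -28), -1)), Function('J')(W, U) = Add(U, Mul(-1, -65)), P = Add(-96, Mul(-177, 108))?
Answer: Rational(-1887444566, 19) ≈ -9.9339e+7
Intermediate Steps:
P = -19212 (P = Add(-96, -19116) = -19212)
Function('J')(W, U) = Add(65, U) (Function('J')(W, U) = Add(U, 65) = Add(65, U))
Function('b')(A) = Mul(2, A, Pow(Add(-28, A), -1)) (Function('b')(A) = Mul(Mul(2, A), Pow(Add(-28, A), -1)) = Mul(2, A, Pow(Add(-28, A), -1)))
Mul(Add(-234545, P), Add(Function('J')(-78, 323), Function('b')(66))) = Mul(Add(-234545, -19212), Add(Add(65, 323), Mul(2, 66, Pow(Add(-28, 66), -1)))) = Mul(-253757, Add(388, Mul(2, 66, Pow(38, -1)))) = Mul(-253757, Add(388, Mul(2, 66, Rational(1, 38)))) = Mul(-253757, Add(388, Rational(66, 19))) = Mul(-253757, Rational(7438, 19)) = Rational(-1887444566, 19)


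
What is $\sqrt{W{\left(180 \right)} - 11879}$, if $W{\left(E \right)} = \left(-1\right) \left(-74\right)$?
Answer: $i \sqrt{11805} \approx 108.65 i$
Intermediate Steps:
$W{\left(E \right)} = 74$
$\sqrt{W{\left(180 \right)} - 11879} = \sqrt{74 - 11879} = \sqrt{-11805} = i \sqrt{11805}$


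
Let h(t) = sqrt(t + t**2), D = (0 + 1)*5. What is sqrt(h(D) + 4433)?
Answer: sqrt(4433 + sqrt(30)) ≈ 66.622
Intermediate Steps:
D = 5 (D = 1*5 = 5)
sqrt(h(D) + 4433) = sqrt(sqrt(5*(1 + 5)) + 4433) = sqrt(sqrt(5*6) + 4433) = sqrt(sqrt(30) + 4433) = sqrt(4433 + sqrt(30))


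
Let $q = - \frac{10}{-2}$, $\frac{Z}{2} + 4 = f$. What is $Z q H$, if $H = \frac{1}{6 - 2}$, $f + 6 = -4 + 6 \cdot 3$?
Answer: $10$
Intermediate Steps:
$f = 8$ ($f = -6 + \left(-4 + 6 \cdot 3\right) = -6 + \left(-4 + 18\right) = -6 + 14 = 8$)
$Z = 8$ ($Z = -8 + 2 \cdot 8 = -8 + 16 = 8$)
$q = 5$ ($q = \left(-10\right) \left(- \frac{1}{2}\right) = 5$)
$H = \frac{1}{4} \approx 0.25$
$Z q H = 8 \cdot 5 \cdot \frac{1}{4} = 40 \cdot \frac{1}{4} = 10$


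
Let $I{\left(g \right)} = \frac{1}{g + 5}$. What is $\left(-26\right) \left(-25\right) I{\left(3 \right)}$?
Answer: $\frac{325}{4} \approx 81.25$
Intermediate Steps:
$I{\left(g \right)} = \frac{1}{5 + g}$
$\left(-26\right) \left(-25\right) I{\left(3 \right)} = \frac{\left(-26\right) \left(-25\right)}{5 + 3} = \frac{650}{8} = 650 \cdot \frac{1}{8} = \frac{325}{4}$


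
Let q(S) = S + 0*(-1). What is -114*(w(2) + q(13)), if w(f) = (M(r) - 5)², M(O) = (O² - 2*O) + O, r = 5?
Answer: -27132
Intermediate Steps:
M(O) = O² - O
q(S) = S (q(S) = S + 0 = S)
w(f) = 225 (w(f) = (5*(-1 + 5) - 5)² = (5*4 - 5)² = (20 - 5)² = 15² = 225)
-114*(w(2) + q(13)) = -114*(225 + 13) = -114*238 = -27132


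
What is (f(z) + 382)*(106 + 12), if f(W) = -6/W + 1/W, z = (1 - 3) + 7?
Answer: 44958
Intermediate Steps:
z = 5 (z = -2 + 7 = 5)
f(W) = -5/W (f(W) = -6/W + 1/W = -5/W)
(f(z) + 382)*(106 + 12) = (-5/5 + 382)*(106 + 12) = (-5*1/5 + 382)*118 = (-1 + 382)*118 = 381*118 = 44958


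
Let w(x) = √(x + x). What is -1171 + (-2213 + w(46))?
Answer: -3384 + 2*√23 ≈ -3374.4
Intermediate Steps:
w(x) = √2*√x (w(x) = √(2*x) = √2*√x)
-1171 + (-2213 + w(46)) = -1171 + (-2213 + √2*√46) = -1171 + (-2213 + 2*√23) = -3384 + 2*√23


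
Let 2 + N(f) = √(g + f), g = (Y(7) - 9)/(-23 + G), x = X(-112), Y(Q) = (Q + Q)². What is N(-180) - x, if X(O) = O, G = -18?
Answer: 110 + I*√310247/41 ≈ 110.0 + 13.585*I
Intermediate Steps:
Y(Q) = 4*Q² (Y(Q) = (2*Q)² = 4*Q²)
x = -112
g = -187/41 (g = (4*7² - 9)/(-23 - 18) = (4*49 - 9)/(-41) = (196 - 9)*(-1/41) = 187*(-1/41) = -187/41 ≈ -4.5610)
N(f) = -2 + √(-187/41 + f)
N(-180) - x = (-2 + √(-7667 + 1681*(-180))/41) - 1*(-112) = (-2 + √(-7667 - 302580)/41) + 112 = (-2 + √(-310247)/41) + 112 = (-2 + (I*√310247)/41) + 112 = (-2 + I*√310247/41) + 112 = 110 + I*√310247/41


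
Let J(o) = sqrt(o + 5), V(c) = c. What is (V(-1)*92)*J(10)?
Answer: -92*sqrt(15) ≈ -356.31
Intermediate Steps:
J(o) = sqrt(5 + o)
(V(-1)*92)*J(10) = (-1*92)*sqrt(5 + 10) = -92*sqrt(15)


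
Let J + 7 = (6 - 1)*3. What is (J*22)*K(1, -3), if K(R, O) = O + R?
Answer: -352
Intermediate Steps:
J = 8 (J = -7 + (6 - 1)*3 = -7 + 5*3 = -7 + 15 = 8)
(J*22)*K(1, -3) = (8*22)*(-3 + 1) = 176*(-2) = -352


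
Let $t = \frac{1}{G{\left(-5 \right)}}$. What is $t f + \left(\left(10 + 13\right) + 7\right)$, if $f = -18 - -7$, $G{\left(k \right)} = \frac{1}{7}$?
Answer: $-47$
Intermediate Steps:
$G{\left(k \right)} = \frac{1}{7}$
$f = -11$ ($f = -18 + \left(10 - 3\right) = -18 + 7 = -11$)
$t = 7$ ($t = \frac{1}{\frac{1}{7}} = 7$)
$t f + \left(\left(10 + 13\right) + 7\right) = 7 \left(-11\right) + \left(\left(10 + 13\right) + 7\right) = -77 + \left(23 + 7\right) = -77 + 30 = -47$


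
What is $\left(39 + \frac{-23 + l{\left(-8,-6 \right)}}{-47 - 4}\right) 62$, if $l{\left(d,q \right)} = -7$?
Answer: $\frac{41726}{17} \approx 2454.5$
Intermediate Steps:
$\left(39 + \frac{-23 + l{\left(-8,-6 \right)}}{-47 - 4}\right) 62 = \left(39 + \frac{-23 - 7}{-47 - 4}\right) 62 = \left(39 - \frac{30}{-47 - 4}\right) 62 = \left(39 - \frac{30}{-51}\right) 62 = \left(39 - - \frac{10}{17}\right) 62 = \left(39 + \frac{10}{17}\right) 62 = \frac{673}{17} \cdot 62 = \frac{41726}{17}$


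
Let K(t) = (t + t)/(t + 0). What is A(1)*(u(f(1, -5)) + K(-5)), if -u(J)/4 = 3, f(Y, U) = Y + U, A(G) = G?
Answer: -10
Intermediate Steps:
f(Y, U) = U + Y
u(J) = -12 (u(J) = -4*3 = -12)
K(t) = 2 (K(t) = (2*t)/t = 2)
A(1)*(u(f(1, -5)) + K(-5)) = 1*(-12 + 2) = 1*(-10) = -10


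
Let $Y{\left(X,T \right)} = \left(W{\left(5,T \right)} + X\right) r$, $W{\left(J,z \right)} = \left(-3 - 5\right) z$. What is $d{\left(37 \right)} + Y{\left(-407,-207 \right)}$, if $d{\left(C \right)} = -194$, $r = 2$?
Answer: $2304$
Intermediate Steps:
$W{\left(J,z \right)} = - 8 z$
$Y{\left(X,T \right)} = - 16 T + 2 X$ ($Y{\left(X,T \right)} = \left(- 8 T + X\right) 2 = \left(X - 8 T\right) 2 = - 16 T + 2 X$)
$d{\left(37 \right)} + Y{\left(-407,-207 \right)} = -194 + \left(\left(-16\right) \left(-207\right) + 2 \left(-407\right)\right) = -194 + \left(3312 - 814\right) = -194 + 2498 = 2304$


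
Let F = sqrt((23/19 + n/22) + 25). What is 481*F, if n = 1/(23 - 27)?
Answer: 481*sqrt(18310490)/836 ≈ 2462.0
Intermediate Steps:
n = -1/4 (n = 1/(-4) = -1/4 ≈ -0.25000)
F = sqrt(18310490)/836 (F = sqrt((23/19 - 1/4/22) + 25) = sqrt((23*(1/19) - 1/4*1/22) + 25) = sqrt((23/19 - 1/88) + 25) = sqrt(2005/1672 + 25) = sqrt(43805/1672) = sqrt(18310490)/836 ≈ 5.1185)
481*F = 481*(sqrt(18310490)/836) = 481*sqrt(18310490)/836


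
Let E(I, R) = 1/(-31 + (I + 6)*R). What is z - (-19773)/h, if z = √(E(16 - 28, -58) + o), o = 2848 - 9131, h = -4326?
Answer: -6591/1442 + I*√631372070/317 ≈ -4.5707 + 79.265*I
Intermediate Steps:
o = -6283
E(I, R) = 1/(-31 + R*(6 + I)) (E(I, R) = 1/(-31 + (6 + I)*R) = 1/(-31 + R*(6 + I)))
z = I*√631372070/317 (z = √(1/(-31 + 6*(-58) + (16 - 28)*(-58)) - 6283) = √(1/(-31 - 348 - 12*(-58)) - 6283) = √(1/(-31 - 348 + 696) - 6283) = √(1/317 - 6283) = √(-1991710/317) = I*√631372070/317 ≈ 79.265*I)
z - (-19773)/h = I*√631372070/317 - (-19773)/(-4326) = I*√631372070/317 - (-19773)*(-1)/4326 = I*√631372070/317 - 1*6591/1442 = I*√631372070/317 - 6591/1442 = -6591/1442 + I*√631372070/317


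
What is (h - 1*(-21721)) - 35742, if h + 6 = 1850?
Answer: -12177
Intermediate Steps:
h = 1844 (h = -6 + 1850 = 1844)
(h - 1*(-21721)) - 35742 = (1844 - 1*(-21721)) - 35742 = (1844 + 21721) - 35742 = 23565 - 35742 = -12177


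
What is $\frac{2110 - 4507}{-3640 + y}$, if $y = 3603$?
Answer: $\frac{2397}{37} \approx 64.784$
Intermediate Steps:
$\frac{2110 - 4507}{-3640 + y} = \frac{2110 - 4507}{-3640 + 3603} = - \frac{2397}{-37} = \left(-2397\right) \left(- \frac{1}{37}\right) = \frac{2397}{37}$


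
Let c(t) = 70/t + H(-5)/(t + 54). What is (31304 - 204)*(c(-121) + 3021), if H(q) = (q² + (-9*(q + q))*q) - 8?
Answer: 763161345000/8107 ≈ 9.4136e+7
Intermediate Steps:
H(q) = -8 - 17*q² (H(q) = (q² + (-18*q)*q) - 8 = (q² - 18*q²) - 8 = -17*q² - 8 = -8 - 17*q²)
c(t) = -433/(54 + t) + 70/t (c(t) = 70/t + (-8 - 17*(-5)²)/(t + 54) = 70/t + (-8 - 17*25)/(54 + t) = 70/t + (-8 - 425)/(54 + t) = 70/t - 433/(54 + t) = -433/(54 + t) + 70/t)
(31304 - 204)*(c(-121) + 3021) = (31304 - 204)*(3*(1260 - 121*(-121))/(-121*(54 - 121)) + 3021) = 31100*(3*(-1/121)*(1260 + 14641)/(-67) + 3021) = 31100*(3*(-1/121)*(-1/67)*15901 + 3021) = 31100*(47703/8107 + 3021) = 31100*(24538950/8107) = 763161345000/8107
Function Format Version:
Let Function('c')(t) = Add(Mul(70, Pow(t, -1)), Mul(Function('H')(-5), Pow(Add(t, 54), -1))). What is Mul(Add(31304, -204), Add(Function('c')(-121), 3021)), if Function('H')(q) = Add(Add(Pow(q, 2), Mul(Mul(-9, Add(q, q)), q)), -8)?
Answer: Rational(763161345000, 8107) ≈ 9.4136e+7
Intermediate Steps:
Function('H')(q) = Add(-8, Mul(-17, Pow(q, 2))) (Function('H')(q) = Add(Add(Pow(q, 2), Mul(Mul(-9, Mul(2, q)), q)), -8) = Add(Add(Pow(q, 2), Mul(Mul(-18, q), q)), -8) = Add(Add(Pow(q, 2), Mul(-18, Pow(q, 2))), -8) = Add(Mul(-17, Pow(q, 2)), -8) = Add(-8, Mul(-17, Pow(q, 2))))
Function('c')(t) = Add(Mul(-433, Pow(Add(54, t), -1)), Mul(70, Pow(t, -1))) (Function('c')(t) = Add(Mul(70, Pow(t, -1)), Mul(Add(-8, Mul(-17, Pow(-5, 2))), Pow(Add(t, 54), -1))) = Add(Mul(70, Pow(t, -1)), Mul(Add(-8, Mul(-17, 25)), Pow(Add(54, t), -1))) = Add(Mul(70, Pow(t, -1)), Mul(Add(-8, -425), Pow(Add(54, t), -1))) = Add(Mul(70, Pow(t, -1)), Mul(-433, Pow(Add(54, t), -1))) = Add(Mul(-433, Pow(Add(54, t), -1)), Mul(70, Pow(t, -1))))
Mul(Add(31304, -204), Add(Function('c')(-121), 3021)) = Mul(Add(31304, -204), Add(Mul(3, Pow(-121, -1), Pow(Add(54, -121), -1), Add(1260, Mul(-121, -121))), 3021)) = Mul(31100, Add(Mul(3, Rational(-1, 121), Pow(-67, -1), Add(1260, 14641)), 3021)) = Mul(31100, Add(Mul(3, Rational(-1, 121), Rational(-1, 67), 15901), 3021)) = Mul(31100, Add(Rational(47703, 8107), 3021)) = Mul(31100, Rational(24538950, 8107)) = Rational(763161345000, 8107)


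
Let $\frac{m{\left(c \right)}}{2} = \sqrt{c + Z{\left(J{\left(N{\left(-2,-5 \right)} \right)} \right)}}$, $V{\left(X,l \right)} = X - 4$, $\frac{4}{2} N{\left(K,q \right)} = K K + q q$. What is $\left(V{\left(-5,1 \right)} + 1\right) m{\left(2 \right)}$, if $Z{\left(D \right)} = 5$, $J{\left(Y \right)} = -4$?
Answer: $- 16 \sqrt{7} \approx -42.332$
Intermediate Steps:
$N{\left(K,q \right)} = \frac{K^{2}}{2} + \frac{q^{2}}{2}$ ($N{\left(K,q \right)} = \frac{K K + q q}{2} = \frac{K^{2} + q^{2}}{2} = \frac{K^{2}}{2} + \frac{q^{2}}{2}$)
$V{\left(X,l \right)} = -4 + X$ ($V{\left(X,l \right)} = X - 4 = -4 + X$)
$m{\left(c \right)} = 2 \sqrt{5 + c}$ ($m{\left(c \right)} = 2 \sqrt{c + 5} = 2 \sqrt{5 + c}$)
$\left(V{\left(-5,1 \right)} + 1\right) m{\left(2 \right)} = \left(\left(-4 - 5\right) + 1\right) 2 \sqrt{5 + 2} = \left(-9 + 1\right) 2 \sqrt{7} = - 8 \cdot 2 \sqrt{7} = - 16 \sqrt{7}$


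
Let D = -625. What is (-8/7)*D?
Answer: 5000/7 ≈ 714.29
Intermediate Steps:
(-8/7)*D = -8/7*(-625) = 5000/7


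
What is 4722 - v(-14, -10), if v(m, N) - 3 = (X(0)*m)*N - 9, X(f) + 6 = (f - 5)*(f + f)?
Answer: 5568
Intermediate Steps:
X(f) = -6 + 2*f*(-5 + f) (X(f) = -6 + (f - 5)*(f + f) = -6 + (-5 + f)*(2*f) = -6 + 2*f*(-5 + f))
v(m, N) = -6 - 6*N*m (v(m, N) = 3 + (((-6 - 10*0 + 2*0²)*m)*N - 9) = 3 + (((-6 + 0 + 2*0)*m)*N - 9) = 3 + (((-6 + 0 + 0)*m)*N - 9) = 3 + ((-6*m)*N - 9) = 3 + (-6*N*m - 9) = 3 + (-9 - 6*N*m) = -6 - 6*N*m)
4722 - v(-14, -10) = 4722 - (-6 - 6*(-10)*(-14)) = 4722 - (-6 - 840) = 4722 - 1*(-846) = 4722 + 846 = 5568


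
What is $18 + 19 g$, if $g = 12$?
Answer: $246$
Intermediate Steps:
$18 + 19 g = 18 + 19 \cdot 12 = 18 + 228 = 246$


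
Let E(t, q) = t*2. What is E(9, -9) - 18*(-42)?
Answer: 774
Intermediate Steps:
E(t, q) = 2*t
E(9, -9) - 18*(-42) = 2*9 - 18*(-42) = 18 + 756 = 774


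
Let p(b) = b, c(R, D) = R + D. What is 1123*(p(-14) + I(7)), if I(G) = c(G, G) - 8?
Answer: -8984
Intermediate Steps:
c(R, D) = D + R
I(G) = -8 + 2*G (I(G) = (G + G) - 8 = 2*G - 8 = -8 + 2*G)
1123*(p(-14) + I(7)) = 1123*(-14 + (-8 + 2*7)) = 1123*(-14 + (-8 + 14)) = 1123*(-14 + 6) = 1123*(-8) = -8984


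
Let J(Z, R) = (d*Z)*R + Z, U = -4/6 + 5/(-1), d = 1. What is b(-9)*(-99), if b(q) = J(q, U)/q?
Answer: 462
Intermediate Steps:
U = -17/3 (U = -4*1/6 + 5*(-1) = -2/3 - 5 = -17/3 ≈ -5.6667)
J(Z, R) = Z + R*Z (J(Z, R) = (1*Z)*R + Z = Z*R + Z = R*Z + Z = Z + R*Z)
b(q) = -14/3 (b(q) = (q*(1 - 17/3))/q = (q*(-14/3))/q = (-14*q/3)/q = -14/3)
b(-9)*(-99) = -14/3*(-99) = 462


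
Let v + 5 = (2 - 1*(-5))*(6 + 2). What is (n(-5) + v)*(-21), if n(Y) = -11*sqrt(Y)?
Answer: -1071 + 231*I*sqrt(5) ≈ -1071.0 + 516.53*I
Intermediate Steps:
v = 51 (v = -5 + (2 - 1*(-5))*(6 + 2) = -5 + (2 + 5)*8 = -5 + 7*8 = -5 + 56 = 51)
(n(-5) + v)*(-21) = (-11*I*sqrt(5) + 51)*(-21) = (51 - 11*I*sqrt(5))*(-21) = -1071 + 231*I*sqrt(5)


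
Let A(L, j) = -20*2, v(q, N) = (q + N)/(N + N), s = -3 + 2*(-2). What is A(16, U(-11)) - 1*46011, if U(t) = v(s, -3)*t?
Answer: -46051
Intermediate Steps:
s = -7 (s = -3 - 4 = -7)
v(q, N) = (N + q)/(2*N) (v(q, N) = (N + q)/((2*N)) = (N + q)*(1/(2*N)) = (N + q)/(2*N))
U(t) = 5*t/3 (U(t) = ((½)*(-3 - 7)/(-3))*t = ((½)*(-⅓)*(-10))*t = 5*t/3)
A(L, j) = -40
A(16, U(-11)) - 1*46011 = -40 - 1*46011 = -40 - 46011 = -46051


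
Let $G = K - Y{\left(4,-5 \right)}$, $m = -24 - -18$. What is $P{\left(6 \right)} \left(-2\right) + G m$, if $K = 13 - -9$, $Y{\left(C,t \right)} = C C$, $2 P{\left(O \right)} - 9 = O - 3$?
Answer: $-48$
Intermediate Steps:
$P{\left(O \right)} = 3 + \frac{O}{2}$ ($P{\left(O \right)} = \frac{9}{2} + \frac{O - 3}{2} = \frac{9}{2} + \frac{-3 + O}{2} = \frac{9}{2} + \left(- \frac{3}{2} + \frac{O}{2}\right) = 3 + \frac{O}{2}$)
$Y{\left(C,t \right)} = C^{2}$
$m = -6$ ($m = -24 + 18 = -6$)
$K = 22$ ($K = 13 + 9 = 22$)
$G = 6$ ($G = 22 - 4^{2} = 22 - 16 = 6$)
$P{\left(6 \right)} \left(-2\right) + G m = \left(3 + \frac{1}{2} \cdot 6\right) \left(-2\right) + 6 \left(-6\right) = \left(3 + 3\right) \left(-2\right) - 36 = 6 \left(-2\right) - 36 = -12 - 36 = -48$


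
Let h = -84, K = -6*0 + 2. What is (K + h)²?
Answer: 6724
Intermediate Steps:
K = 2 (K = 0 + 2 = 2)
(K + h)² = (2 - 84)² = (-82)² = 6724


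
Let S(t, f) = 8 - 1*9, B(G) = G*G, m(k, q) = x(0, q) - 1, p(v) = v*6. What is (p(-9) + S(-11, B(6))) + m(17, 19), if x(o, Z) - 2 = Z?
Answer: -35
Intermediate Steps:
x(o, Z) = 2 + Z
p(v) = 6*v
m(k, q) = 1 + q (m(k, q) = (2 + q) - 1 = 1 + q)
B(G) = G²
S(t, f) = -1 (S(t, f) = 8 - 9 = -1)
(p(-9) + S(-11, B(6))) + m(17, 19) = (6*(-9) - 1) + (1 + 19) = (-54 - 1) + 20 = -55 + 20 = -35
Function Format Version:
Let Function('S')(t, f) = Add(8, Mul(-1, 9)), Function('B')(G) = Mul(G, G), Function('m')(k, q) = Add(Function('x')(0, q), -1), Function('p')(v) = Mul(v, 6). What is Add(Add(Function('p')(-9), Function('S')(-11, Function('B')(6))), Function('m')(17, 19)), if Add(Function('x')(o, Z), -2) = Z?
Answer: -35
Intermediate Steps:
Function('x')(o, Z) = Add(2, Z)
Function('p')(v) = Mul(6, v)
Function('m')(k, q) = Add(1, q) (Function('m')(k, q) = Add(Add(2, q), -1) = Add(1, q))
Function('B')(G) = Pow(G, 2)
Function('S')(t, f) = -1 (Function('S')(t, f) = Add(8, -9) = -1)
Add(Add(Function('p')(-9), Function('S')(-11, Function('B')(6))), Function('m')(17, 19)) = Add(Add(Mul(6, -9), -1), Add(1, 19)) = Add(Add(-54, -1), 20) = Add(-55, 20) = -35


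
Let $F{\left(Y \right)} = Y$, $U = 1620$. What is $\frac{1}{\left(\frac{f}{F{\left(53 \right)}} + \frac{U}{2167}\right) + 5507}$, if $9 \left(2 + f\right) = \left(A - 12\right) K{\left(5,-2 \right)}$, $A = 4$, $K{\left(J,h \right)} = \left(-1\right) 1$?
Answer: $\frac{1033659}{5693111183} \approx 0.00018156$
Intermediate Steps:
$K{\left(J,h \right)} = -1$
$f = - \frac{10}{9}$ ($f = -2 + \frac{\left(4 - 12\right) \left(-1\right)}{9} = -2 + \frac{\left(-8\right) \left(-1\right)}{9} = -2 + \frac{1}{9} \cdot 8 = -2 + \frac{8}{9} = - \frac{10}{9} \approx -1.1111$)
$\frac{1}{\left(\frac{f}{F{\left(53 \right)}} + \frac{U}{2167}\right) + 5507} = \frac{1}{\left(- \frac{10}{9 \cdot 53} + \frac{1620}{2167}\right) + 5507} = \frac{1}{\left(\left(- \frac{10}{9}\right) \frac{1}{53} + 1620 \cdot \frac{1}{2167}\right) + 5507} = \frac{1}{\left(- \frac{10}{477} + \frac{1620}{2167}\right) + 5507} = \frac{1}{\frac{751070}{1033659} + 5507} = \frac{1}{\frac{5693111183}{1033659}} = \frac{1033659}{5693111183}$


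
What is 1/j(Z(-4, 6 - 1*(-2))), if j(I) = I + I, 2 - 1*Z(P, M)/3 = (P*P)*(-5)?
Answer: 1/492 ≈ 0.0020325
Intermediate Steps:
Z(P, M) = 6 + 15*P² (Z(P, M) = 6 - 3*P*P*(-5) = 6 - 3*P²*(-5) = 6 - (-15)*P² = 6 + 15*P²)
j(I) = 2*I
1/j(Z(-4, 6 - 1*(-2))) = 1/(2*(6 + 15*(-4)²)) = 1/(2*(6 + 15*16)) = 1/(2*(6 + 240)) = 1/(2*246) = 1/492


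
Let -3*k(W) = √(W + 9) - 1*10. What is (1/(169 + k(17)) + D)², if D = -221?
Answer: 3488505537399418/71429511169 - 354381432*√26/71429511169 ≈ 48838.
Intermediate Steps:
k(W) = 10/3 - √(9 + W)/3 (k(W) = -(√(W + 9) - 1*10)/3 = -(√(9 + W) - 10)/3 = -(-10 + √(9 + W))/3 = 10/3 - √(9 + W)/3)
(1/(169 + k(17)) + D)² = (1/(169 + (10/3 - √(9 + 17)/3)) - 221)² = (1/(169 + (10/3 - √26/3)) - 221)² = (1/(517/3 - √26/3) - 221)² = (-221 + 1/(517/3 - √26/3))²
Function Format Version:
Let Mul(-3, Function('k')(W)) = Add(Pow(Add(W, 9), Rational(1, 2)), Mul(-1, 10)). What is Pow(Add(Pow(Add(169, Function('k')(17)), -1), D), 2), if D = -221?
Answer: Add(Rational(3488505537399418, 71429511169), Mul(Rational(-354381432, 71429511169), Pow(26, Rational(1, 2)))) ≈ 48838.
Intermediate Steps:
Function('k')(W) = Add(Rational(10, 3), Mul(Rational(-1, 3), Pow(Add(9, W), Rational(1, 2)))) (Function('k')(W) = Mul(Rational(-1, 3), Add(Pow(Add(W, 9), Rational(1, 2)), Mul(-1, 10))) = Mul(Rational(-1, 3), Add(Pow(Add(9, W), Rational(1, 2)), -10)) = Mul(Rational(-1, 3), Add(-10, Pow(Add(9, W), Rational(1, 2)))) = Add(Rational(10, 3), Mul(Rational(-1, 3), Pow(Add(9, W), Rational(1, 2)))))
Pow(Add(Pow(Add(169, Function('k')(17)), -1), D), 2) = Pow(Add(Pow(Add(169, Add(Rational(10, 3), Mul(Rational(-1, 3), Pow(Add(9, 17), Rational(1, 2))))), -1), -221), 2) = Pow(Add(Pow(Add(169, Add(Rational(10, 3), Mul(Rational(-1, 3), Pow(26, Rational(1, 2))))), -1), -221), 2) = Pow(Add(Pow(Add(Rational(517, 3), Mul(Rational(-1, 3), Pow(26, Rational(1, 2)))), -1), -221), 2) = Pow(Add(-221, Pow(Add(Rational(517, 3), Mul(Rational(-1, 3), Pow(26, Rational(1, 2)))), -1)), 2)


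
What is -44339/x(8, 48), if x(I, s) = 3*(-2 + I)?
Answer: -44339/18 ≈ -2463.3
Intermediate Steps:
x(I, s) = -6 + 3*I
-44339/x(8, 48) = -44339/(-6 + 3*8) = -44339/(-6 + 24) = -44339/18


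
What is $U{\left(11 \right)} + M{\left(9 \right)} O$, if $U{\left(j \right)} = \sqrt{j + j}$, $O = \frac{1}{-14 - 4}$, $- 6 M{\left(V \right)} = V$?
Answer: $\frac{1}{12} + \sqrt{22} \approx 4.7738$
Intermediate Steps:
$M{\left(V \right)} = - \frac{V}{6}$
$O = - \frac{1}{18}$ ($O = \frac{1}{-18} = - \frac{1}{18} \approx -0.055556$)
$U{\left(j \right)} = \sqrt{2} \sqrt{j}$ ($U{\left(j \right)} = \sqrt{2 j} = \sqrt{2} \sqrt{j}$)
$U{\left(11 \right)} + M{\left(9 \right)} O = \sqrt{2} \sqrt{11} + \left(- \frac{1}{6}\right) 9 \left(- \frac{1}{18}\right) = \sqrt{22} - - \frac{1}{12} = \sqrt{22} + \frac{1}{12} = \frac{1}{12} + \sqrt{22}$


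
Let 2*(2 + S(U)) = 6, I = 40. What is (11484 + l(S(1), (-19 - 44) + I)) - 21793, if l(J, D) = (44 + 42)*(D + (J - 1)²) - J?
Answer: -12288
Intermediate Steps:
S(U) = 1 (S(U) = -2 + (½)*6 = -2 + 3 = 1)
l(J, D) = -J + 86*D + 86*(-1 + J)² (l(J, D) = 86*(D + (-1 + J)²) - J = (86*D + 86*(-1 + J)²) - J = -J + 86*D + 86*(-1 + J)²)
(11484 + l(S(1), (-19 - 44) + I)) - 21793 = (11484 + (-1*1 + 86*((-19 - 44) + 40) + 86*(-1 + 1)²)) - 21793 = (11484 + (-1 + 86*(-63 + 40) + 86*0²)) - 21793 = (11484 + (-1 + 86*(-23) + 86*0)) - 21793 = (11484 + (-1 - 1978 + 0)) - 21793 = (11484 - 1979) - 21793 = 9505 - 21793 = -12288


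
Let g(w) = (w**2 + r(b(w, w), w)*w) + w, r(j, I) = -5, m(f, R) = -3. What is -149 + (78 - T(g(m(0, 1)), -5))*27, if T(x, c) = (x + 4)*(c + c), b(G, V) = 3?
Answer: 8707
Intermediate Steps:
g(w) = w**2 - 4*w (g(w) = (w**2 - 5*w) + w = w**2 - 4*w)
T(x, c) = 2*c*(4 + x) (T(x, c) = (4 + x)*(2*c) = 2*c*(4 + x))
-149 + (78 - T(g(m(0, 1)), -5))*27 = -149 + (78 - 2*(-5)*(4 - 3*(-4 - 3)))*27 = -149 + (78 - 2*(-5)*(4 - 3*(-7)))*27 = -149 + (78 - 2*(-5)*(4 + 21))*27 = -149 + (78 - 2*(-5)*25)*27 = -149 + (78 - 1*(-250))*27 = -149 + (78 + 250)*27 = -149 + 328*27 = -149 + 8856 = 8707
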